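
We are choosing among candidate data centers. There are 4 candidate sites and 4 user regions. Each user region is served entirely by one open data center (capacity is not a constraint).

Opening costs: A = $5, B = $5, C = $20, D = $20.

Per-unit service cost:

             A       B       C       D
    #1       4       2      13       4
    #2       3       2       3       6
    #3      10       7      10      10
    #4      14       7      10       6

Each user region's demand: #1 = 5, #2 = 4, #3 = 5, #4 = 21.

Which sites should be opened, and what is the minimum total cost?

For any fixed open set, each user region goes to its cheapest open site; total = fixed + service.
{B, D}: #1→B 2·5=10, #2→B 2·4=8, #3→B 7·5=35, #4→D 6·21=126. Service 179; fixed 25; total 204.
{B}: #1→B 2·5=10, #2→B 2·4=8, #3→B 7·5=35, #4→B 7·21=147. Service 200; fixed 5; total 205.
{A, B, D}: service 179 + fixed 30 = 209
{A, B, C, D}: service 179 + fixed 50 = 229
(All 15 nonempty subsets were checked; B and D is lowest.)

Open B and D; minimum total cost 204.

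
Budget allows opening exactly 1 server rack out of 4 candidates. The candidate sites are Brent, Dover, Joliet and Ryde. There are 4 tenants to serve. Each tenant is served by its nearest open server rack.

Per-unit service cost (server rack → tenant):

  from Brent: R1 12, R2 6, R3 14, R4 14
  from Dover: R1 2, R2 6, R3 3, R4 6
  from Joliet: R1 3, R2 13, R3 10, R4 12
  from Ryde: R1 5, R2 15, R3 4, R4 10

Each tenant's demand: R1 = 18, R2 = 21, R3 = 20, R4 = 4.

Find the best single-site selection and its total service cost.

Choose Dover only; total service cost 246.

With exactly 1 open, each tenant uses its cheapest among the chosen.
{Dover}: R1→Dover 2·18=36, R2→Dover 6·21=126, R3→Dover 3·20=60, R4→Dover 6·4=24. Service cost 246.
{Ryde}: service cost 525
{Joliet}: service cost 575
Among all 4 size-1 choices, {Dover} is lowest.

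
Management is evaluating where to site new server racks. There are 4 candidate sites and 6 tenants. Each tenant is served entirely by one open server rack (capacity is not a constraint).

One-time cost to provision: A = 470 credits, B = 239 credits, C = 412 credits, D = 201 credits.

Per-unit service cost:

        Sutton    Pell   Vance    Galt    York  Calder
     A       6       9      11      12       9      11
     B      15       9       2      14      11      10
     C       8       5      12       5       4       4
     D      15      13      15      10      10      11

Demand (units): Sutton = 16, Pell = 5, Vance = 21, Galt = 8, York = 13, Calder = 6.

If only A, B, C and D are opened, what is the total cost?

Each tenant is assigned to its cheapest site among the open ones.
{A, B, C, D}: Sutton→A 6·16=96, Pell→C 5·5=25, Vance→B 2·21=42, Galt→C 5·8=40, York→C 4·13=52, Calder→C 4·6=24. Service 279; fixed 1322; total 1601.

Total cost: 1601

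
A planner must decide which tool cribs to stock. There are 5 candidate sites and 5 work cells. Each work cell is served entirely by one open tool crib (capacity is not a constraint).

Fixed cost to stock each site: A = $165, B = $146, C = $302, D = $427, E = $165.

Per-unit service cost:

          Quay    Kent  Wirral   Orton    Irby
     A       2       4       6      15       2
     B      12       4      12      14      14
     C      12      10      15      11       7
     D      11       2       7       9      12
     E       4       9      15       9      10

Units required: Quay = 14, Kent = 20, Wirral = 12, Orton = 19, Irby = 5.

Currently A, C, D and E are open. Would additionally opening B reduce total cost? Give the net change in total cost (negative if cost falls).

Current service cost with {A, C, D, E}: 321.
Adding B: each work cell re-picks its cheapest; new service cost 321, saving 0.
Extra fixed cost: 146. Net change = 146 − 0 = 146.
(Totals: 1380 → 1526.)

No — net change +146 (cost rises by 146).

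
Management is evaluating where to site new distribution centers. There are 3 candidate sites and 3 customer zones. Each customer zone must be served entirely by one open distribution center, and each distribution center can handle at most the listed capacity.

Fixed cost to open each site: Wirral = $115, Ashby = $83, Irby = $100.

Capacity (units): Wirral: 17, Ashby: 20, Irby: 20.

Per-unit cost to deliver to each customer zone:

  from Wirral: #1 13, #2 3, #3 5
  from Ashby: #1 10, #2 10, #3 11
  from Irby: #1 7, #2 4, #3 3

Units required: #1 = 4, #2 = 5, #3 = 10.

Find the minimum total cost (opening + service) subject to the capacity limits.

Minimum total cost: 178

Open {Irby}: #1→Irby 7·4=28, #2→Irby 4·5=20, #3→Irby 3·10=30.
Loads: Irby carries 19/20. Service 78; fixed 100; total 178.
Next best feasible plan costs 261.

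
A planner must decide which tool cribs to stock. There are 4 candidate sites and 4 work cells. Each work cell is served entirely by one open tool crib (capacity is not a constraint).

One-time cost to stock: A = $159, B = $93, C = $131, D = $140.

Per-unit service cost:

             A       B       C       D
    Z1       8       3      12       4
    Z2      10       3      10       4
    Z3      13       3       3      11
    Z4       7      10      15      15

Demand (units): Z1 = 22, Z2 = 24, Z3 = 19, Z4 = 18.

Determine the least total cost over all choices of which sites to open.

For any fixed open set, each work cell goes to its cheapest open site; total = fixed + service.
{B}: Z1→B 3·22=66, Z2→B 3·24=72, Z3→B 3·19=57, Z4→B 10·18=180. Service 375; fixed 93; total 468.
{A, B}: Z1→B 3·22=66, Z2→B 3·24=72, Z3→B 3·19=57, Z4→A 7·18=126. Service 321; fixed 252; total 573.
{B, C}: service 375 + fixed 224 = 599
{A, B, C, D}: Z1→B 3·22=66, Z2→B 3·24=72, Z3→B 3·19=57, Z4→A 7·18=126. Service 321; fixed 523; total 844.
(All 15 nonempty subsets were checked; B only is lowest.)

Minimum total cost: 468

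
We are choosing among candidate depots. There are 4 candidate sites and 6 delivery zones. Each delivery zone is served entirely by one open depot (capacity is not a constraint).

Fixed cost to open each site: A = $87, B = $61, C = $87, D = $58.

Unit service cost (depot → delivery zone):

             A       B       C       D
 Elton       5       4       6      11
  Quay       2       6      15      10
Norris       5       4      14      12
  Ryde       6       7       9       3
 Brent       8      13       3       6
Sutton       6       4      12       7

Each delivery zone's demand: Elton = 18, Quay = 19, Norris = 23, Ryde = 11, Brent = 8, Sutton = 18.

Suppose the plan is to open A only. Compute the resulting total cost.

Total cost: 568

Each delivery zone is assigned to its cheapest site among the open ones.
{A}: Elton→A 5·18=90, Quay→A 2·19=38, Norris→A 5·23=115, Ryde→A 6·11=66, Brent→A 8·8=64, Sutton→A 6·18=108. Service 481; fixed 87; total 568.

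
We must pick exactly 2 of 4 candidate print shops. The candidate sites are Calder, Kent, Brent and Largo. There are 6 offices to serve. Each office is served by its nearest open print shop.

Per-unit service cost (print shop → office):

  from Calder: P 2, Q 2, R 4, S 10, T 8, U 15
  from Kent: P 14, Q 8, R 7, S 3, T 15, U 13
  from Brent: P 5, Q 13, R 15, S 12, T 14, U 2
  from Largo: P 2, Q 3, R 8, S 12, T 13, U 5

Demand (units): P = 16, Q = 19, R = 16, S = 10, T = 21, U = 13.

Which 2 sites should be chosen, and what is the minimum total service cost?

With exactly 2 open, each office uses its cheapest among the chosen.
{Calder, Brent}: P→Calder 2·16=32, Q→Calder 2·19=38, R→Calder 4·16=64, S→Calder 10·10=100, T→Calder 8·21=168, U→Brent 2·13=26. Service cost 428.
{Calder, Largo}: service cost 467
{Calder, Kent}: service cost 501
Among all 6 size-2 choices, {Calder, Brent} is lowest.

Choose Calder and Brent; total service cost 428.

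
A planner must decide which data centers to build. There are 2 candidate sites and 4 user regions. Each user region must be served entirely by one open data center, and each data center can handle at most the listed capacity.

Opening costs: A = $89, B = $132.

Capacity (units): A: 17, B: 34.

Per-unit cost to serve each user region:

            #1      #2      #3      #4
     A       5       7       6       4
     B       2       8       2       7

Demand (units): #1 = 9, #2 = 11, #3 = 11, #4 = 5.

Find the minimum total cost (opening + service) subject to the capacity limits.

Open {A, B}: #1→B 2·9=18, #2→A 7·11=77, #3→B 2·11=22, #4→A 4·5=20.
Loads: A carries 16/17, B carries 20/34. Service 137; fixed 221; total 358.
Next best feasible plan costs 369.

Minimum total cost: 358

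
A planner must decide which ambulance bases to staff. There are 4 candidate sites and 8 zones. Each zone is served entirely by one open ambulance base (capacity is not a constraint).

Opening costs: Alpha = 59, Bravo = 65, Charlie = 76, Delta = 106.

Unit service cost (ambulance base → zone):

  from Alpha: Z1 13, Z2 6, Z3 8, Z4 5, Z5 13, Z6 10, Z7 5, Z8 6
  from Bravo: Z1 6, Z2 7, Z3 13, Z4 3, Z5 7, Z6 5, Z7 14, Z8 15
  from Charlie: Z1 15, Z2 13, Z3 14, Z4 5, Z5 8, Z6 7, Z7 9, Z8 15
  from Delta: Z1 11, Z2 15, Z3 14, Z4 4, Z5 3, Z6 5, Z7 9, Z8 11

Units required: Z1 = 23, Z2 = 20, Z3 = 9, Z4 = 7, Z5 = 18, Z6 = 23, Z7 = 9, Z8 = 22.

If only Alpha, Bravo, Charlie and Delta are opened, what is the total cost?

Each zone is assigned to its cheapest site among the open ones.
{Alpha, Bravo, Charlie, Delta}: Z1→Bravo 6·23=138, Z2→Alpha 6·20=120, Z3→Alpha 8·9=72, Z4→Bravo 3·7=21, Z5→Delta 3·18=54, Z6→Bravo 5·23=115, Z7→Alpha 5·9=45, Z8→Alpha 6·22=132. Service 697; fixed 306; total 1003.

Total cost: 1003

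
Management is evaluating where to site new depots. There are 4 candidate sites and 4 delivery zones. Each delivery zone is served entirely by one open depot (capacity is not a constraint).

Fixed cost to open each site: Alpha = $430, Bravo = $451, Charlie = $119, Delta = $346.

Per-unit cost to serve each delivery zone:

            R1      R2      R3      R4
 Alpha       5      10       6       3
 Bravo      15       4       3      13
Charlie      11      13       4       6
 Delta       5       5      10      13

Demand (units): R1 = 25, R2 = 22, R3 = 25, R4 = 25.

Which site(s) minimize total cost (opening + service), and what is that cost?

For any fixed open set, each delivery zone goes to its cheapest open site; total = fixed + service.
{Charlie}: R1→Charlie 11·25=275, R2→Charlie 13·22=286, R3→Charlie 4·25=100, R4→Charlie 6·25=150. Service 811; fixed 119; total 930.
{Charlie, Delta}: service 485 + fixed 465 = 950
{Alpha}: R1→Alpha 5·25=125, R2→Alpha 10·22=220, R3→Alpha 6·25=150, R4→Alpha 3·25=75. Service 570; fixed 430; total 1000.
{Alpha, Bravo, Charlie, Delta}: R1→Alpha 5·25=125, R2→Bravo 4·22=88, R3→Bravo 3·25=75, R4→Alpha 3·25=75. Service 363; fixed 1346; total 1709.
No other subset beats 930.

Open Charlie only; minimum total cost 930.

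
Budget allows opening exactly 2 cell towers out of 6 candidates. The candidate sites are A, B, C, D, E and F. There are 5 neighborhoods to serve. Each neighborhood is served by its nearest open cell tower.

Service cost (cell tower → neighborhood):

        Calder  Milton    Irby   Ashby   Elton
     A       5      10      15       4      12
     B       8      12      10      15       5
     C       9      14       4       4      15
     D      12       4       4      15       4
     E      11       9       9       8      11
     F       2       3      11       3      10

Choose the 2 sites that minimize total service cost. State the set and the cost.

With exactly 2 open, each neighborhood uses its cheapest among the chosen.
{D, F}: Calder→F 2, Milton→F 3, Irby→D 4, Ashby→F 3, Elton→D 4. Service cost 16.
{A, D}: service cost 21
{C, F}: service cost 22
Among all 15 size-2 choices, {D, F} is lowest.

Choose D and F; total service cost 16.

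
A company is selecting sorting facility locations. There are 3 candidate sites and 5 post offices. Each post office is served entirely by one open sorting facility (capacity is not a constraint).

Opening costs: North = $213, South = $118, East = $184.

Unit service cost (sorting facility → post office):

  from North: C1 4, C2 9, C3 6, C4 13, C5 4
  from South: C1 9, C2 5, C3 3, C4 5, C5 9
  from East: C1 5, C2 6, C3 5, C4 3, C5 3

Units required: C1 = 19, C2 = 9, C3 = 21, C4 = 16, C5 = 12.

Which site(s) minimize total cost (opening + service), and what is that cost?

Open East only; minimum total cost 522.

For any fixed open set, each post office goes to its cheapest open site; total = fixed + service.
{East}: C1→East 5·19=95, C2→East 6·9=54, C3→East 5·21=105, C4→East 3·16=48, C5→East 3·12=36. Service 338; fixed 184; total 522.
{South}: C1→South 9·19=171, C2→South 5·9=45, C3→South 3·21=63, C4→South 5·16=80, C5→South 9·12=108. Service 467; fixed 118; total 585.
{South, East}: service 287 + fixed 302 = 589
{North, South, East}: service 268 + fixed 515 = 783
No other subset beats 522.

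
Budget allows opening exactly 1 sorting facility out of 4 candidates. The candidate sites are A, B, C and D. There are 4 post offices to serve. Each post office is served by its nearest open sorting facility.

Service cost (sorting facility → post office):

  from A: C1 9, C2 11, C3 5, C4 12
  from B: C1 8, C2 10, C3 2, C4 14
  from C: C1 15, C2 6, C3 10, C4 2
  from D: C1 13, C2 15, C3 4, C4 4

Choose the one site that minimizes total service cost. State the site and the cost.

Choose C only; total service cost 33.

With exactly 1 open, each post office uses its cheapest among the chosen.
{C}: C1→C 15, C2→C 6, C3→C 10, C4→C 2. Service cost 33.
{B}: service cost 34
{D}: service cost 36
Among all 4 size-1 choices, {C} is lowest.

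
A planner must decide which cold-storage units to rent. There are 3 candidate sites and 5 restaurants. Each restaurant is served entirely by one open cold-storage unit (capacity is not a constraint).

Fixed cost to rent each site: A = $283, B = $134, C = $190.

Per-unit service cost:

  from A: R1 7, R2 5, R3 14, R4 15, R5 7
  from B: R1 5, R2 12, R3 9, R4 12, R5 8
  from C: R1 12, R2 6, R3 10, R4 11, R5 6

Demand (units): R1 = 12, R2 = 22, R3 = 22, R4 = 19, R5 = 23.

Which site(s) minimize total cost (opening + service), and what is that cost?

Open C only; minimum total cost 1033.

For any fixed open set, each restaurant goes to its cheapest open site; total = fixed + service.
{C}: R1→C 12·12=144, R2→C 6·22=132, R3→C 10·22=220, R4→C 11·19=209, R5→C 6·23=138. Service 843; fixed 190; total 1033.
{B, C}: service 737 + fixed 324 = 1061
{B}: service 934 + fixed 134 = 1068
{A, B, C}: service 715 + fixed 607 = 1322
No other subset beats 1033.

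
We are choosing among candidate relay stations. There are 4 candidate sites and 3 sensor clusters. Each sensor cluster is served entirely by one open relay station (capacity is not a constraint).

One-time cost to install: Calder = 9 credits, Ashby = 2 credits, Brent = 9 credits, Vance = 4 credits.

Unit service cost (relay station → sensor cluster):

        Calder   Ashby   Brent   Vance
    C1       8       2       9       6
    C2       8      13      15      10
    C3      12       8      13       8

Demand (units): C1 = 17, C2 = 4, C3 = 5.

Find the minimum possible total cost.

For any fixed open set, each sensor cluster goes to its cheapest open site; total = fixed + service.
{Calder, Ashby}: C1→Ashby 2·17=34, C2→Calder 8·4=32, C3→Ashby 8·5=40. Service 106; fixed 11; total 117.
{Ashby, Vance}: service 114 + fixed 6 = 120
{Calder, Ashby, Vance}: C1→Ashby 2·17=34, C2→Calder 8·4=32, C3→Ashby 8·5=40. Service 106; fixed 15; total 121.
{Calder, Ashby, Brent, Vance}: service 106 + fixed 24 = 130
(All 15 nonempty subsets were checked; Calder and Ashby is lowest.)

Minimum total cost: 117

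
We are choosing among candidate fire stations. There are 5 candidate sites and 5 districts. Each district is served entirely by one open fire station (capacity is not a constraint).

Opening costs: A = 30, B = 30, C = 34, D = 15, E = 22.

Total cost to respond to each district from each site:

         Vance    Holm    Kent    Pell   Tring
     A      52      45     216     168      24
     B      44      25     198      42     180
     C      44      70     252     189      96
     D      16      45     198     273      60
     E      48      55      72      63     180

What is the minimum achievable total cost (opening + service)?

Minimum total cost: 276

For any fixed open set, each district goes to its cheapest open site; total = fixed + service.
{A, B, D, E}: Vance→D 16, Holm→B 25, Kent→E 72, Pell→B 42, Tring→A 24. Service 179; fixed 97; total 276.
{B, D, E}: service 215 + fixed 67 = 282
{A, D, E}: service 220 + fixed 67 = 287
{A, B, C, D, E}: Vance→D 16, Holm→B 25, Kent→E 72, Pell→B 42, Tring→A 24. Service 179; fixed 131; total 310.
No other subset beats 276.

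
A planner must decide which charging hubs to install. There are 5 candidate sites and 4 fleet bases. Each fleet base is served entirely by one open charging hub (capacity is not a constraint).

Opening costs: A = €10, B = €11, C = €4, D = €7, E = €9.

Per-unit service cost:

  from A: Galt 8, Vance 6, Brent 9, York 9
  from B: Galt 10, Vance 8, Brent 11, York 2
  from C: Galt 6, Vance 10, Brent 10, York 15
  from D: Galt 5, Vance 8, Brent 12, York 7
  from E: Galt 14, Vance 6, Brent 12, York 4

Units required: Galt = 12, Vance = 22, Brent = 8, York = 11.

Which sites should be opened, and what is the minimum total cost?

For any fixed open set, each fleet base goes to its cheapest open site; total = fixed + service.
{A, B, D}: Galt→D 5·12=60, Vance→A 6·22=132, Brent→A 9·8=72, York→B 2·11=22. Service 286; fixed 28; total 314.
{A, B, C, D}: Galt→D 5·12=60, Vance→A 6·22=132, Brent→A 9·8=72, York→B 2·11=22. Service 286; fixed 32; total 318.
{A, B, C}: Galt→C 6·12=72, Vance→A 6·22=132, Brent→A 9·8=72, York→B 2·11=22. Service 298; fixed 25; total 323.
{A, B, C, D, E}: service 286 + fixed 41 = 327
No other subset beats 314.

Open A, B and D; minimum total cost 314.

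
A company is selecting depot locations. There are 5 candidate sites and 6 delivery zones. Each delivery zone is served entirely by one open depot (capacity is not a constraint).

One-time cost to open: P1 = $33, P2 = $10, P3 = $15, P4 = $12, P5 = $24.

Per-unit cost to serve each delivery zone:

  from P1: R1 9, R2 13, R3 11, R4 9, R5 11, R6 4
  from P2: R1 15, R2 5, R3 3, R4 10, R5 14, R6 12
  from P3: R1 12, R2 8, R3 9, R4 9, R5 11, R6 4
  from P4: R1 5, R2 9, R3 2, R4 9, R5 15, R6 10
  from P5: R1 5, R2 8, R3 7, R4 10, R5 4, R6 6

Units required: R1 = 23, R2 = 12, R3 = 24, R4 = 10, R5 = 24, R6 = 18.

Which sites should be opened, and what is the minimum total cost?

For any fixed open set, each delivery zone goes to its cheapest open site; total = fixed + service.
{P2, P3, P4, P5}: R1→P4 5·23=115, R2→P2 5·12=60, R3→P4 2·24=48, R4→P3 9·10=90, R5→P5 4·24=96, R6→P3 4·18=72. Service 481; fixed 61; total 542.
{P2, P3, P5}: service 505 + fixed 49 = 554
{P1, P2, P4, P5}: R1→P4 5·23=115, R2→P2 5·12=60, R3→P4 2·24=48, R4→P1 9·10=90, R5→P5 4·24=96, R6→P1 4·18=72. Service 481; fixed 79; total 560.
{P1, P2, P3, P4, P5}: R1→P4 5·23=115, R2→P2 5·12=60, R3→P4 2·24=48, R4→P1 9·10=90, R5→P5 4·24=96, R6→P1 4·18=72. Service 481; fixed 94; total 575.
No other subset beats 542.

Open P2, P3, P4 and P5; minimum total cost 542.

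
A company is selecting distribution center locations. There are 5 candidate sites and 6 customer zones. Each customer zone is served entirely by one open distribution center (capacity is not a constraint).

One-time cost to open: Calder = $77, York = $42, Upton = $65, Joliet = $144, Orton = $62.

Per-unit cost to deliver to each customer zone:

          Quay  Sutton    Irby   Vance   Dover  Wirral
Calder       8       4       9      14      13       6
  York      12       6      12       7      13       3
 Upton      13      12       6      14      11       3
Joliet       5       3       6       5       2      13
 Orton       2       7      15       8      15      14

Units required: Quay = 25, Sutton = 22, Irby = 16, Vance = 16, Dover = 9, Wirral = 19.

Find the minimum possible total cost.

Minimum total cost: 615

For any fixed open set, each customer zone goes to its cheapest open site; total = fixed + service.
{York, Joliet, Orton}: Quay→Orton 2·25=50, Sutton→Joliet 3·22=66, Irby→Joliet 6·16=96, Vance→Joliet 5·16=80, Dover→Joliet 2·9=18, Wirral→York 3·19=57. Service 367; fixed 248; total 615.
{York, Joliet}: Quay→Joliet 5·25=125, Sutton→Joliet 3·22=66, Irby→Joliet 6·16=96, Vance→Joliet 5·16=80, Dover→Joliet 2·9=18, Wirral→York 3·19=57. Service 442; fixed 186; total 628.
{Upton, Joliet, Orton}: service 367 + fixed 271 = 638
{Calder, York, Upton, Joliet, Orton}: service 367 + fixed 390 = 757
No other subset beats 615.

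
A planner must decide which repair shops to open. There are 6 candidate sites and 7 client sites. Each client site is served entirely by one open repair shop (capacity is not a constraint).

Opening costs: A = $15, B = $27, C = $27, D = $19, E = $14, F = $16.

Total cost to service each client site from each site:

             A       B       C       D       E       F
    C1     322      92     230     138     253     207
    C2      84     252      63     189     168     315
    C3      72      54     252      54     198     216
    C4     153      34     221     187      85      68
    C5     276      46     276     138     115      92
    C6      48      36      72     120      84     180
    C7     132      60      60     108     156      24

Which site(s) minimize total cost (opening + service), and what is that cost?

Open B, C and F; minimum total cost 419.

For any fixed open set, each client site goes to its cheapest open site; total = fixed + service.
{B, C, F}: C1→B 92, C2→C 63, C3→B 54, C4→B 34, C5→B 46, C6→B 36, C7→F 24. Service 349; fixed 70; total 419.
{A, B, F}: service 370 + fixed 58 = 428
{B, C, E, F}: C1→B 92, C2→C 63, C3→B 54, C4→B 34, C5→B 46, C6→B 36, C7→F 24. Service 349; fixed 84; total 433.
{A, B, C, D, E, F}: C1→B 92, C2→C 63, C3→B 54, C4→B 34, C5→B 46, C6→B 36, C7→F 24. Service 349; fixed 118; total 467.
No other subset beats 419.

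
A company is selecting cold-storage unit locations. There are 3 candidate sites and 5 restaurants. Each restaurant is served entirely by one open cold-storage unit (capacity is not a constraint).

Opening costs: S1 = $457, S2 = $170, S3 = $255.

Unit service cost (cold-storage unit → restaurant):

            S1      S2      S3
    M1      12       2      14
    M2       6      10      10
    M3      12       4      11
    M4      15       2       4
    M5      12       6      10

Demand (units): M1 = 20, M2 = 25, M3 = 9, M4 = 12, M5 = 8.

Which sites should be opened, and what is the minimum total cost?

Open S2 only; minimum total cost 568.

For any fixed open set, each restaurant goes to its cheapest open site; total = fixed + service.
{S2}: M1→S2 2·20=40, M2→S2 10·25=250, M3→S2 4·9=36, M4→S2 2·12=24, M5→S2 6·8=48. Service 398; fixed 170; total 568.
{S2, S3}: service 398 + fixed 425 = 823
{S1, S2}: M1→S2 2·20=40, M2→S1 6·25=150, M3→S2 4·9=36, M4→S2 2·12=24, M5→S2 6·8=48. Service 298; fixed 627; total 925.
{S1, S2, S3}: service 298 + fixed 882 = 1180
(All 7 nonempty subsets were checked; S2 only is lowest.)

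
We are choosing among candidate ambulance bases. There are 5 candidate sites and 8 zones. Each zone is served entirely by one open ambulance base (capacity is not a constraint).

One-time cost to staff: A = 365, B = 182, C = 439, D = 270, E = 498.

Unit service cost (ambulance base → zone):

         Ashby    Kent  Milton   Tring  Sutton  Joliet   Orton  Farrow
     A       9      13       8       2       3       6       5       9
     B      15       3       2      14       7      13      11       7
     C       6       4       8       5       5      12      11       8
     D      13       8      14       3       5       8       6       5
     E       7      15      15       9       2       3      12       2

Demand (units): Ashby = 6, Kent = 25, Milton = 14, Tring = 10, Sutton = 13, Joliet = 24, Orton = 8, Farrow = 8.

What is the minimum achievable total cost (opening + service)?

For any fixed open set, each zone goes to its cheapest open site; total = fixed + service.
{A, B}: Ashby→A 9·6=54, Kent→B 3·25=75, Milton→B 2·14=28, Tring→A 2·10=20, Sutton→A 3·13=39, Joliet→A 6·24=144, Orton→A 5·8=40, Farrow→B 7·8=56. Service 456; fixed 547; total 1003.
{B, D}: service 556 + fixed 452 = 1008
{B}: Ashby→B 15·6=90, Kent→B 3·25=75, Milton→B 2·14=28, Tring→B 14·10=140, Sutton→B 7·13=91, Joliet→B 13·24=312, Orton→B 11·8=88, Farrow→B 7·8=56. Service 880; fixed 182; total 1062.
{A, B, C, D, E}: service 313 + fixed 1754 = 2067
No other subset beats 1003.

Minimum total cost: 1003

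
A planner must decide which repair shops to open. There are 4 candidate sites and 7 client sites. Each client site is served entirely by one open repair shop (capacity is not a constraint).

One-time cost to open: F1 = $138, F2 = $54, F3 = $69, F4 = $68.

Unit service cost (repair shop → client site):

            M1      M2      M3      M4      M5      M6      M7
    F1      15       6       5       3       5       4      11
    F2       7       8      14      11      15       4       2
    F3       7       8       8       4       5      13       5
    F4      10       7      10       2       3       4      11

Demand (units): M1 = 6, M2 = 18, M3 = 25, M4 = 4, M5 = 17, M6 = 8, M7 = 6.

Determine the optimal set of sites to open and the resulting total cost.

For any fixed open set, each client site goes to its cheapest open site; total = fixed + service.
{F1, F2}: M1→F2 7·6=42, M2→F1 6·18=108, M3→F1 5·25=125, M4→F1 3·4=12, M5→F1 5·17=85, M6→F1 4·8=32, M7→F2 2·6=12. Service 416; fixed 192; total 608.
{F3, F4}: M1→F3 7·6=42, M2→F4 7·18=126, M3→F3 8·25=200, M4→F4 2·4=8, M5→F4 3·17=51, M6→F4 4·8=32, M7→F3 5·6=30. Service 489; fixed 137; total 626.
{F1, F2, F4}: service 378 + fixed 260 = 638
{F1, F2, F3, F4}: M1→F2 7·6=42, M2→F1 6·18=108, M3→F1 5·25=125, M4→F4 2·4=8, M5→F4 3·17=51, M6→F1 4·8=32, M7→F2 2·6=12. Service 378; fixed 329; total 707.
No other subset beats 608.

Open F1 and F2; minimum total cost 608.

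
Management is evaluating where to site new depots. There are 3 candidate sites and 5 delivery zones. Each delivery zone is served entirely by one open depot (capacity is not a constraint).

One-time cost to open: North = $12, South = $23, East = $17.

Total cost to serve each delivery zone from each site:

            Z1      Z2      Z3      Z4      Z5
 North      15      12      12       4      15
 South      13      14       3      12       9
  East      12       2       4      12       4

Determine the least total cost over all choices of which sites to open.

Minimum total cost: 51

For any fixed open set, each delivery zone goes to its cheapest open site; total = fixed + service.
{East}: Z1→East 12, Z2→East 2, Z3→East 4, Z4→East 12, Z5→East 4. Service 34; fixed 17; total 51.
{North, East}: Z1→East 12, Z2→East 2, Z3→East 4, Z4→North 4, Z5→East 4. Service 26; fixed 29; total 55.
{North}: service 58 + fixed 12 = 70
{North, South, East}: service 25 + fixed 52 = 77
(All 7 nonempty subsets were checked; East only is lowest.)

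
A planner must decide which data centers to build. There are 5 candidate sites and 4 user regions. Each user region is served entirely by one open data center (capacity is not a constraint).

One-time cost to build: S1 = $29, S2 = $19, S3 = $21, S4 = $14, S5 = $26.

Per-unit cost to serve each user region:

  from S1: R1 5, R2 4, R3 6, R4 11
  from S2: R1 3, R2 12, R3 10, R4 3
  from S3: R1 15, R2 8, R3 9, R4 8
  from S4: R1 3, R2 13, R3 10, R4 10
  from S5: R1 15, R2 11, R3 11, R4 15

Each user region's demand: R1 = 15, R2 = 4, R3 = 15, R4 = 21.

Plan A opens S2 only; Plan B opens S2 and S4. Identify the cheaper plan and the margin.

Plan A is cheaper by 14.

Plan A: {S2}: R1→S2 3·15=45, R2→S2 12·4=48, R3→S2 10·15=150, R4→S2 3·21=63. Service 306; fixed 19; total 325.
Plan B: {S2, S4}: R1→S2 3·15=45, R2→S2 12·4=48, R3→S2 10·15=150, R4→S2 3·21=63. Service 306; fixed 33; total 339.
Difference: |325 − 339| = 14.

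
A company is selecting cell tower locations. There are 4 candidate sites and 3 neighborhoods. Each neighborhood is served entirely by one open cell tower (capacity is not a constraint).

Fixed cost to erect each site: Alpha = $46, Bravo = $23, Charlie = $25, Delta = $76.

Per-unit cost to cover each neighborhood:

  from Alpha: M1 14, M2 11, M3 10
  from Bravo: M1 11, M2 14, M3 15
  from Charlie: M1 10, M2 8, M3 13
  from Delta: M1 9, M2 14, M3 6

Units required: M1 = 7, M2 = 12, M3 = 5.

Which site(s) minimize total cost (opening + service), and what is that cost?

Open Charlie only; minimum total cost 256.

For any fixed open set, each neighborhood goes to its cheapest open site; total = fixed + service.
{Charlie}: M1→Charlie 10·7=70, M2→Charlie 8·12=96, M3→Charlie 13·5=65. Service 231; fixed 25; total 256.
{Bravo, Charlie}: service 231 + fixed 48 = 279
{Alpha, Charlie}: service 216 + fixed 71 = 287
{Alpha, Bravo, Charlie, Delta}: service 189 + fixed 170 = 359
No other subset beats 256.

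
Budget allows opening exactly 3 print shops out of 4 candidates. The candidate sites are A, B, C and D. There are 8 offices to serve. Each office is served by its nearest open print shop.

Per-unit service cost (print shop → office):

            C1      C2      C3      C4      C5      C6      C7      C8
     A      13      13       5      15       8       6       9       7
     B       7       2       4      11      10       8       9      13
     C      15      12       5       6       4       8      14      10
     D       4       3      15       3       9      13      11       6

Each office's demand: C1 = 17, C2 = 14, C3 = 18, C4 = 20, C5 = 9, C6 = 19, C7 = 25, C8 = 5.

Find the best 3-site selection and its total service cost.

With exactly 3 open, each office uses its cheapest among the chosen.
{A, C, D}: C1→D 4·17=68, C2→D 3·14=42, C3→A 5·18=90, C4→D 3·20=60, C5→C 4·9=36, C6→A 6·19=114, C7→A 9·25=225, C8→D 6·5=30. Service cost 665.
{A, B, D}: service cost 669
{B, C, D}: service cost 671
Among all 4 size-3 choices, {A, C, D} is lowest.

Choose A, C and D; total service cost 665.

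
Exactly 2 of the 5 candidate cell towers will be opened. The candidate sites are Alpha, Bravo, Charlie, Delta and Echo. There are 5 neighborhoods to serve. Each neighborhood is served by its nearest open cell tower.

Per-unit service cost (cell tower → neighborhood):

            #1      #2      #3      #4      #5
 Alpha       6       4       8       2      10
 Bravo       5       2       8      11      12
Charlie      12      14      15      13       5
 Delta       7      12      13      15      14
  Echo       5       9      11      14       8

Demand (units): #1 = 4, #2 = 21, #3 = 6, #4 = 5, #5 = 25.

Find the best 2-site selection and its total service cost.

With exactly 2 open, each neighborhood uses its cheapest among the chosen.
{Bravo, Charlie}: #1→Bravo 5·4=20, #2→Bravo 2·21=42, #3→Bravo 8·6=48, #4→Bravo 11·5=55, #5→Charlie 5·25=125. Service cost 290.
{Alpha, Charlie}: service cost 291
{Alpha, Echo}: service cost 362
Among all 10 size-2 choices, {Bravo, Charlie} is lowest.

Choose Bravo and Charlie; total service cost 290.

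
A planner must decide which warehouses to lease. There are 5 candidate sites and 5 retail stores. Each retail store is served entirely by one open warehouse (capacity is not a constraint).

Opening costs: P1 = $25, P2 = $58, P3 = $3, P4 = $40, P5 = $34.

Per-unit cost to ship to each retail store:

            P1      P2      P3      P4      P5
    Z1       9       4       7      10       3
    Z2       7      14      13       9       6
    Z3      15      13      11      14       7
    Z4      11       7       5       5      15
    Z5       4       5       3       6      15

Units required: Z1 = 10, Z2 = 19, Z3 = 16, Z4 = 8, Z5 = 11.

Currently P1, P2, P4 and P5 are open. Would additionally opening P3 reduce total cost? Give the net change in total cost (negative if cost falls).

Yes — net change −8 (cost falls by 8).

Current service cost with {P1, P2, P4, P5}: 340.
Adding P3: each retail store re-picks its cheapest; new service cost 329, saving 11.
Extra fixed cost: 3. Net change = 3 − 11 = -8.
(Totals: 497 → 489.)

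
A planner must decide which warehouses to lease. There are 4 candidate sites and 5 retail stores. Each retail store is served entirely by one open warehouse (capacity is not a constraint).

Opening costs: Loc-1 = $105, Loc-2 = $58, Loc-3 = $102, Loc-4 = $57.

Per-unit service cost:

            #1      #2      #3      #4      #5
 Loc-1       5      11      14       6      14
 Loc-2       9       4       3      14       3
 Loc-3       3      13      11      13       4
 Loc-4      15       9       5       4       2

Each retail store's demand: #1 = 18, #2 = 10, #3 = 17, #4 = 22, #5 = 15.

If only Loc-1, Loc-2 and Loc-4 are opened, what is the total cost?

Each retail store is assigned to its cheapest site among the open ones.
{Loc-1, Loc-2, Loc-4}: #1→Loc-1 5·18=90, #2→Loc-2 4·10=40, #3→Loc-2 3·17=51, #4→Loc-4 4·22=88, #5→Loc-4 2·15=30. Service 299; fixed 220; total 519.

Total cost: 519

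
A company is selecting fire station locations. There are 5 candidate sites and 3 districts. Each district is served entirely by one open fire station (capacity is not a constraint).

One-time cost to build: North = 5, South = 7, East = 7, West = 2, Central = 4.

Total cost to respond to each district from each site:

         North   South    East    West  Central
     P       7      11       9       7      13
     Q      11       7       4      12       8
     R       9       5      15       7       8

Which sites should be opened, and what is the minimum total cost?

For any fixed open set, each district goes to its cheapest open site; total = fixed + service.
{East, West}: P→West 7, Q→East 4, R→West 7. Service 18; fixed 9; total 27.
{South, West}: P→West 7, Q→South 7, R→South 5. Service 19; fixed 9; total 28.
{West}: P→West 7, Q→West 12, R→West 7. Service 26; fixed 2; total 28.
{North, South, East, West, Central}: service 16 + fixed 25 = 41
No other subset beats 27.

Open East and West; minimum total cost 27.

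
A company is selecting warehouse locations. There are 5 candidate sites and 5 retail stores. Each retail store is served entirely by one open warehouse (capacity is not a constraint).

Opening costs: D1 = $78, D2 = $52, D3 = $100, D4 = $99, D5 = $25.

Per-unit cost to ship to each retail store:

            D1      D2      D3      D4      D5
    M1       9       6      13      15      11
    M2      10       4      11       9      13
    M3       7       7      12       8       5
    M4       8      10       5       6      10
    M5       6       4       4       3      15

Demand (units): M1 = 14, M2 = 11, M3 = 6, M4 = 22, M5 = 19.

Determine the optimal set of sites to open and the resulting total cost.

Open D2 and D3; minimum total cost 508.

For any fixed open set, each retail store goes to its cheapest open site; total = fixed + service.
{D2, D3}: M1→D2 6·14=84, M2→D2 4·11=44, M3→D2 7·6=42, M4→D3 5·22=110, M5→D2 4·19=76. Service 356; fixed 152; total 508.
{D2, D4}: service 359 + fixed 151 = 510
{D2}: service 466 + fixed 52 = 518
{D1, D2, D3, D4, D5}: M1→D2 6·14=84, M2→D2 4·11=44, M3→D5 5·6=30, M4→D3 5·22=110, M5→D4 3·19=57. Service 325; fixed 354; total 679.
No other subset beats 508.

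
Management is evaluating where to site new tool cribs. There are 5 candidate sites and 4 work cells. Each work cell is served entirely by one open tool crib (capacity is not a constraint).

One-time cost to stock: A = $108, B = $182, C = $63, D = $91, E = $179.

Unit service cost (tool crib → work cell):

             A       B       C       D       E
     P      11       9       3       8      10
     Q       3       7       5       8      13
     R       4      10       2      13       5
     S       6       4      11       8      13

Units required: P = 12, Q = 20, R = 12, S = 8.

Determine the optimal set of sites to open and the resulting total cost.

For any fixed open set, each work cell goes to its cheapest open site; total = fixed + service.
{C}: P→C 3·12=36, Q→C 5·20=100, R→C 2·12=24, S→C 11·8=88. Service 248; fixed 63; total 311.
{A, C}: service 168 + fixed 171 = 339
{C, D}: service 224 + fixed 154 = 378
{A, B, C, D, E}: P→C 3·12=36, Q→A 3·20=60, R→C 2·12=24, S→B 4·8=32. Service 152; fixed 623; total 775.
No other subset beats 311.

Open C only; minimum total cost 311.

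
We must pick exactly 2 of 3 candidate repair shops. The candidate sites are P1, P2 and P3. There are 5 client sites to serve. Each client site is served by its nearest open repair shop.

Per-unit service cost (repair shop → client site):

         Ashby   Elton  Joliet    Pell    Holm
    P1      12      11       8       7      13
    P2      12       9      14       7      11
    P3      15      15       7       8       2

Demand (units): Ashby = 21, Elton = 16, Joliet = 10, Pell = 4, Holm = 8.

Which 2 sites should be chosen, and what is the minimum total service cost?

Choose P2 and P3; total service cost 510.

With exactly 2 open, each client site uses its cheapest among the chosen.
{P2, P3}: Ashby→P2 12·21=252, Elton→P2 9·16=144, Joliet→P3 7·10=70, Pell→P2 7·4=28, Holm→P3 2·8=16. Service cost 510.
{P1, P3}: service cost 542
{P1, P2}: service cost 592
Among all 3 size-2 choices, {P2, P3} is lowest.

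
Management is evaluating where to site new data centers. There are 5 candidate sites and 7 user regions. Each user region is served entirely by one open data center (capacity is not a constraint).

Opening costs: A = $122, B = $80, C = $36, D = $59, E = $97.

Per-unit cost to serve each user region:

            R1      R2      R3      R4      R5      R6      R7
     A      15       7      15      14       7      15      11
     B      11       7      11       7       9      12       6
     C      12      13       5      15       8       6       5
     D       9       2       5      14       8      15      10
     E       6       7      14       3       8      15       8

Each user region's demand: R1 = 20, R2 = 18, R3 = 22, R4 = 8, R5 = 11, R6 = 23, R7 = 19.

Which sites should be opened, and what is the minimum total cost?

Open C, D and E; minimum total cost 803.

For any fixed open set, each user region goes to its cheapest open site; total = fixed + service.
{C, D, E}: R1→E 6·20=120, R2→D 2·18=36, R3→C 5·22=110, R4→E 3·8=24, R5→C 8·11=88, R6→C 6·23=138, R7→C 5·19=95. Service 611; fixed 192; total 803.
{C, E}: R1→E 6·20=120, R2→E 7·18=126, R3→C 5·22=110, R4→E 3·8=24, R5→C 8·11=88, R6→C 6·23=138, R7→C 5·19=95. Service 701; fixed 133; total 834.
{C, D}: service 759 + fixed 95 = 854
{A, B, C, D, E}: service 600 + fixed 394 = 994
No other subset beats 803.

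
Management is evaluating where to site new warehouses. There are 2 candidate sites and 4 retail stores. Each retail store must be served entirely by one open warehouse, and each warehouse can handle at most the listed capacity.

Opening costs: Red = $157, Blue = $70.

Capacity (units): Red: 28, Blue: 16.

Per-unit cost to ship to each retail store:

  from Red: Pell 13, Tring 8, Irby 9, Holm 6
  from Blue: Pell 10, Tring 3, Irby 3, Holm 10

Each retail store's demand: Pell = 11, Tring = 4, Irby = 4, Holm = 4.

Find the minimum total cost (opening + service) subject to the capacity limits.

Minimum total cost: 392

Open {Red}: Pell→Red 13·11=143, Tring→Red 8·4=32, Irby→Red 9·4=36, Holm→Red 6·4=24.
Loads: Red carries 23/28. Service 235; fixed 157; total 392.
Next best feasible plan costs 405.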